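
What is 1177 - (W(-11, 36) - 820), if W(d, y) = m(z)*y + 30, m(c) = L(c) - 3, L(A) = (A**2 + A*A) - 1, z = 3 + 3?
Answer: -481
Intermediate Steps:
z = 6
L(A) = -1 + 2*A**2 (L(A) = (A**2 + A**2) - 1 = 2*A**2 - 1 = -1 + 2*A**2)
m(c) = -4 + 2*c**2 (m(c) = (-1 + 2*c**2) - 3 = -4 + 2*c**2)
W(d, y) = 30 + 68*y (W(d, y) = (-4 + 2*6**2)*y + 30 = (-4 + 2*36)*y + 30 = (-4 + 72)*y + 30 = 68*y + 30 = 30 + 68*y)
1177 - (W(-11, 36) - 820) = 1177 - ((30 + 68*36) - 820) = 1177 - ((30 + 2448) - 820) = 1177 - (2478 - 820) = 1177 - 1*1658 = 1177 - 1658 = -481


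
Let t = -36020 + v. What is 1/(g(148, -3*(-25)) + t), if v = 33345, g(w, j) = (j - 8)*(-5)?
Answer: -1/3010 ≈ -0.00033223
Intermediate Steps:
g(w, j) = 40 - 5*j (g(w, j) = (-8 + j)*(-5) = 40 - 5*j)
t = -2675 (t = -36020 + 33345 = -2675)
1/(g(148, -3*(-25)) + t) = 1/((40 - (-15)*(-25)) - 2675) = 1/((40 - 5*75) - 2675) = 1/((40 - 375) - 2675) = 1/(-335 - 2675) = 1/(-3010) = -1/3010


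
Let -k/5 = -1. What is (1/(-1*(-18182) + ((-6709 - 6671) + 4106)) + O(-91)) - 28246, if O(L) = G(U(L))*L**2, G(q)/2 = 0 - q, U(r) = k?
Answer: -989286847/8908 ≈ -1.1106e+5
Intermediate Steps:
k = 5 (k = -5*(-1) = 5)
U(r) = 5
G(q) = -2*q (G(q) = 2*(0 - q) = 2*(-q) = -2*q)
O(L) = -10*L**2 (O(L) = (-2*5)*L**2 = -10*L**2)
(1/(-1*(-18182) + ((-6709 - 6671) + 4106)) + O(-91)) - 28246 = (1/(-1*(-18182) + ((-6709 - 6671) + 4106)) - 10*(-91)**2) - 28246 = (1/(18182 + (-13380 + 4106)) - 10*8281) - 28246 = (1/(18182 - 9274) - 82810) - 28246 = (1/8908 - 82810) - 28246 = -737671479/8908 - 28246 = -989286847/8908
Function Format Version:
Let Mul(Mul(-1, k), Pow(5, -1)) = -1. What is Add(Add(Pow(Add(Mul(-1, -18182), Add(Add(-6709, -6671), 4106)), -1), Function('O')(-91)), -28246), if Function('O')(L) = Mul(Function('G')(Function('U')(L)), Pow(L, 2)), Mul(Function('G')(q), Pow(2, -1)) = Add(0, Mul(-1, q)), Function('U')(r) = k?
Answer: Rational(-989286847, 8908) ≈ -1.1106e+5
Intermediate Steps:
k = 5 (k = Mul(-5, -1) = 5)
Function('U')(r) = 5
Function('G')(q) = Mul(-2, q) (Function('G')(q) = Mul(2, Add(0, Mul(-1, q))) = Mul(2, Mul(-1, q)) = Mul(-2, q))
Function('O')(L) = Mul(-10, Pow(L, 2)) (Function('O')(L) = Mul(Mul(-2, 5), Pow(L, 2)) = Mul(-10, Pow(L, 2)))
Add(Add(Pow(Add(Mul(-1, -18182), Add(Add(-6709, -6671), 4106)), -1), Function('O')(-91)), -28246) = Add(Add(Pow(Add(Mul(-1, -18182), Add(Add(-6709, -6671), 4106)), -1), Mul(-10, Pow(-91, 2))), -28246) = Add(Add(Pow(Add(18182, Add(-13380, 4106)), -1), Mul(-10, 8281)), -28246) = Add(Add(Pow(Add(18182, -9274), -1), -82810), -28246) = Add(Add(Pow(8908, -1), -82810), -28246) = Add(Add(Rational(1, 8908), -82810), -28246) = Add(Rational(-737671479, 8908), -28246) = Rational(-989286847, 8908)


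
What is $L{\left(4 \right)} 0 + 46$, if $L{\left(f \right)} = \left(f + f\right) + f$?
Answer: $46$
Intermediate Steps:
$L{\left(f \right)} = 3 f$ ($L{\left(f \right)} = 2 f + f = 3 f$)
$L{\left(4 \right)} 0 + 46 = 3 \cdot 4 \cdot 0 + 46 = 12 \cdot 0 + 46 = 0 + 46 = 46$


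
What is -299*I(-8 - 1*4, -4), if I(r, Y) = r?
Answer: 3588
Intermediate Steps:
-299*I(-8 - 1*4, -4) = -299*(-8 - 1*4) = -299*(-8 - 4) = -299*(-12) = 3588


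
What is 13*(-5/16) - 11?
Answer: -241/16 ≈ -15.063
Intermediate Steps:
13*(-5/16) - 11 = -65/16 - 11 = -241/16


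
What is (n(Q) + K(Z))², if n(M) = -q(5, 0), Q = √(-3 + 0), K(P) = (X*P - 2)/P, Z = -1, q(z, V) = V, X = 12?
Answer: 196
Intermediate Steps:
K(P) = (-2 + 12*P)/P (K(P) = (12*P - 2)/P = (-2 + 12*P)/P)
Q = I*√3 (Q = √(-3) = I*√3 ≈ 1.732*I)
n(M) = 0 (n(M) = -1*0 = 0)
(n(Q) + K(Z))² = (0 + (12 - 2/(-1)))² = (0 + (12 - 2*(-1)))² = (0 + (12 + 2))² = (0 + 14)² = 14² = 196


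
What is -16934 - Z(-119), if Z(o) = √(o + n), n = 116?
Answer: -16934 - I*√3 ≈ -16934.0 - 1.732*I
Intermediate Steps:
Z(o) = √(116 + o) (Z(o) = √(o + 116) = √(116 + o))
-16934 - Z(-119) = -16934 - √(116 - 119) = -16934 - √(-3) = -16934 - I*√3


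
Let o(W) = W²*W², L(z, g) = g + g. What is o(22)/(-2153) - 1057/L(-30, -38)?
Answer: -15527735/163628 ≈ -94.897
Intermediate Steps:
L(z, g) = 2*g
o(W) = W⁴
o(22)/(-2153) - 1057/L(-30, -38) = 22⁴/(-2153) - 1057/(2*(-38)) = 234256*(-1/2153) - 1057/(-76) = -234256/2153 - 1057*(-1/76) = -234256/2153 + 1057/76 = -15527735/163628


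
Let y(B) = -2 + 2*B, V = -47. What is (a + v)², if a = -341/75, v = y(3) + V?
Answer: 12716356/5625 ≈ 2260.7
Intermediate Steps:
v = -43 (v = (-2 + 2*3) - 47 = (-2 + 6) - 47 = 4 - 47 = -43)
a = -341/75 (a = -341*1/75 = -341/75 ≈ -4.5467)
(a + v)² = (-341/75 - 43)² = (-3566/75)² = 12716356/5625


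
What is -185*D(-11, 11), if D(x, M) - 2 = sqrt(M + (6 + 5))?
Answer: -370 - 185*sqrt(22) ≈ -1237.7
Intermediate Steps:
D(x, M) = 2 + sqrt(11 + M) (D(x, M) = 2 + sqrt(M + (6 + 5)) = 2 + sqrt(M + 11) = 2 + sqrt(11 + M))
-185*D(-11, 11) = -185*(2 + sqrt(11 + 11)) = -185*(2 + sqrt(22)) = -370 - 185*sqrt(22)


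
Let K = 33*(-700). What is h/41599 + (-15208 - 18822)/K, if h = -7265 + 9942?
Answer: 147745267/96093690 ≈ 1.5375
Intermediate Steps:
K = -23100
h = 2677
h/41599 + (-15208 - 18822)/K = 2677/41599 + (-15208 - 18822)/(-23100) = 2677*(1/41599) - 34030*(-1/23100) = 2677/41599 + 3403/2310 = 147745267/96093690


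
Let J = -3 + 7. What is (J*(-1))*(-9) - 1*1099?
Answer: -1063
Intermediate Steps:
J = 4
(J*(-1))*(-9) - 1*1099 = (4*(-1))*(-9) - 1*1099 = -4*(-9) - 1099 = 36 - 1099 = -1063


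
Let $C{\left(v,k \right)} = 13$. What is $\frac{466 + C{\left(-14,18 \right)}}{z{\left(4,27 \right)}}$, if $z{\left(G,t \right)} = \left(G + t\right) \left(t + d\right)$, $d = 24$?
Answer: $\frac{479}{1581} \approx 0.30297$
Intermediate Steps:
$z{\left(G,t \right)} = \left(24 + t\right) \left(G + t\right)$ ($z{\left(G,t \right)} = \left(G + t\right) \left(t + 24\right) = \left(G + t\right) \left(24 + t\right) = \left(24 + t\right) \left(G + t\right)$)
$\frac{466 + C{\left(-14,18 \right)}}{z{\left(4,27 \right)}} = \frac{466 + 13}{27^{2} + 24 \cdot 4 + 24 \cdot 27 + 4 \cdot 27} = \frac{479}{729 + 96 + 648 + 108} = \frac{479}{1581}$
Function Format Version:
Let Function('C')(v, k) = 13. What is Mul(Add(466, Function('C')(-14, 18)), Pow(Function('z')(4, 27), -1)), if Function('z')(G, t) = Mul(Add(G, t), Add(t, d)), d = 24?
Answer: Rational(479, 1581) ≈ 0.30297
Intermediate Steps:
Function('z')(G, t) = Mul(Add(24, t), Add(G, t)) (Function('z')(G, t) = Mul(Add(G, t), Add(t, 24)) = Mul(Add(G, t), Add(24, t)) = Mul(Add(24, t), Add(G, t)))
Mul(Add(466, Function('C')(-14, 18)), Pow(Function('z')(4, 27), -1)) = Mul(Add(466, 13), Pow(Add(Pow(27, 2), Mul(24, 4), Mul(24, 27), Mul(4, 27)), -1)) = Mul(479, Pow(Add(729, 96, 648, 108), -1)) = Mul(479, Pow(1581, -1)) = Mul(479, Rational(1, 1581)) = Rational(479, 1581)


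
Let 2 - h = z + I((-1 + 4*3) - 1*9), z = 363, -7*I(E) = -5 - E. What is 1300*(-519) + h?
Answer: -675062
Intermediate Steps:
I(E) = 5/7 + E/7 (I(E) = -(-5 - E)/7 = 5/7 + E/7)
h = -362 (h = 2 - (363 + (5/7 + ((-1 + 4*3) - 1*9)/7)) = 2 - (363 + (5/7 + ((-1 + 12) - 9)/7)) = 2 - (363 + (5/7 + (11 - 9)/7)) = 2 - (363 + (5/7 + (1/7)*2)) = 2 - (363 + (5/7 + 2/7)) = 2 - (363 + 1) = 2 - 1*364 = 2 - 364 = -362)
1300*(-519) + h = 1300*(-519) - 362 = -674700 - 362 = -675062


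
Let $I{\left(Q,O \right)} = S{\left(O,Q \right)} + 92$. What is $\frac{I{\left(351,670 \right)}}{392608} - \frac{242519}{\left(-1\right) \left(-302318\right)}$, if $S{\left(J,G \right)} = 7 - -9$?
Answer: $- \frac{11897781151}{14836558168} \approx -0.80192$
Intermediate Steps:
$S{\left(J,G \right)} = 16$ ($S{\left(J,G \right)} = 7 + 9 = 16$)
$I{\left(Q,O \right)} = 108$ ($I{\left(Q,O \right)} = 16 + 92 = 108$)
$\frac{I{\left(351,670 \right)}}{392608} - \frac{242519}{\left(-1\right) \left(-302318\right)} = \frac{108}{392608} - \frac{242519}{\left(-1\right) \left(-302318\right)} = 108 \cdot \frac{1}{392608} - \frac{242519}{302318} = \frac{27}{98152} - \frac{242519}{302318} = - \frac{11897781151}{14836558168}$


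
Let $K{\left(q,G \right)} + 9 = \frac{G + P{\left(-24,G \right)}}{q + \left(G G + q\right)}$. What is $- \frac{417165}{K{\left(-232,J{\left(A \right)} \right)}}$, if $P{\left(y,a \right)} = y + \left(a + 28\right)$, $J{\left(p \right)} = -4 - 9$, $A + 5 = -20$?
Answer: $\frac{123063675}{2633} \approx 46739.0$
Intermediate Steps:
$A = -25$ ($A = -5 - 20 = -25$)
$J{\left(p \right)} = -13$
$P{\left(y,a \right)} = 28 + a + y$ ($P{\left(y,a \right)} = y + \left(28 + a\right) = 28 + a + y$)
$K{\left(q,G \right)} = -9 + \frac{4 + 2 G}{G^{2} + 2 q}$ ($K{\left(q,G \right)} = -9 + \frac{G + \left(28 + G - 24\right)}{q + \left(G G + q\right)} = -9 + \frac{G + \left(4 + G\right)}{q + \left(G^{2} + q\right)} = -9 + \frac{4 + 2 G}{q + \left(q + G^{2}\right)} = -9 + \frac{4 + 2 G}{G^{2} + 2 q}$)
$- \frac{417165}{K{\left(-232,J{\left(A \right)} \right)}} = - \frac{417165}{\frac{1}{\left(-13\right)^{2} + 2 \left(-232\right)} \left(4 - -4176 - 9 \left(-13\right)^{2} + 2 \left(-13\right)\right)} = - \frac{417165}{\frac{1}{169 - 464} \left(4 + 4176 - 1521 - 26\right)} = - \frac{417165}{\frac{1}{-295} \left(4 + 4176 - 1521 - 26\right)} = - \frac{417165}{\left(- \frac{1}{295}\right) 2633} = - \frac{417165}{- \frac{2633}{295}} = \left(-417165\right) \left(- \frac{295}{2633}\right) = \frac{123063675}{2633}$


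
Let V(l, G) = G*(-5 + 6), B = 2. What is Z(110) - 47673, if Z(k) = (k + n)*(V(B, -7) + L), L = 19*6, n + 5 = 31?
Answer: -33121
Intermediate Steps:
n = 26 (n = -5 + 31 = 26)
V(l, G) = G (V(l, G) = G*1 = G)
L = 114
Z(k) = 2782 + 107*k (Z(k) = (k + 26)*(-7 + 114) = (26 + k)*107 = 2782 + 107*k)
Z(110) - 47673 = (2782 + 107*110) - 47673 = (2782 + 11770) - 47673 = 14552 - 47673 = -33121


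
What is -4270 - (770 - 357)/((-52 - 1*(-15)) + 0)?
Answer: -157577/37 ≈ -4258.8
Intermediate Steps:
-4270 - (770 - 357)/((-52 - 1*(-15)) + 0) = -4270 - 413/((-52 + 15) + 0) = -4270 - 413/(-37 + 0) = -4270 - 413/(-37) = -4270 - 413*(-1)/37 = -4270 - 1*(-413/37) = -4270 + 413/37 = -157577/37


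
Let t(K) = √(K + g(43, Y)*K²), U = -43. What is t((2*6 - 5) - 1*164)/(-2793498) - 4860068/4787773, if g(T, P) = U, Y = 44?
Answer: -4860068/4787773 - 2*I*√66254/1396749 ≈ -1.0151 - 0.00036857*I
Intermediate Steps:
g(T, P) = -43
t(K) = √(K - 43*K²)
t((2*6 - 5) - 1*164)/(-2793498) - 4860068/4787773 = √(((2*6 - 5) - 1*164)*(1 - 43*((2*6 - 5) - 1*164)))/(-2793498) - 4860068/4787773 = √(((12 - 5) - 164)*(1 - 43*((12 - 5) - 164)))*(-1/2793498) - 4860068*1/4787773 = √((7 - 164)*(1 - 43*(7 - 164)))*(-1/2793498) - 4860068/4787773 = √(-157*(1 - 43*(-157)))*(-1/2793498) - 4860068/4787773 = √(-157*(1 + 6751))*(-1/2793498) - 4860068/4787773 = √(-157*6752)*(-1/2793498) - 4860068/4787773 = √(-1060064)*(-1/2793498) - 4860068/4787773 = (4*I*√66254)*(-1/2793498) - 4860068/4787773 = -2*I*√66254/1396749 - 4860068/4787773 = -4860068/4787773 - 2*I*√66254/1396749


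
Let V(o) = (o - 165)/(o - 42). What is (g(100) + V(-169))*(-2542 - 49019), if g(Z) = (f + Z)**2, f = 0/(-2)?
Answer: -108810931374/211 ≈ -5.1569e+8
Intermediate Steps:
f = 0 (f = 0*(-1/2) = 0)
V(o) = (-165 + o)/(-42 + o)
g(Z) = Z**2 (g(Z) = (0 + Z)**2 = Z**2)
(g(100) + V(-169))*(-2542 - 49019) = (100**2 + (-165 - 169)/(-42 - 169))*(-2542 - 49019) = (10000 - 334/(-211))*(-51561) = (10000 - 1/211*(-334))*(-51561) = (10000 + 334/211)*(-51561) = (2110334/211)*(-51561) = -108810931374/211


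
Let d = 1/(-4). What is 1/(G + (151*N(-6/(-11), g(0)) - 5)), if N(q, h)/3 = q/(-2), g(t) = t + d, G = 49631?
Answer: 11/544527 ≈ 2.0201e-5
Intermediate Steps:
d = -¼ ≈ -0.25000
g(t) = -¼ + t (g(t) = t - ¼ = -¼ + t)
N(q, h) = -3*q/2 (N(q, h) = 3*(q/(-2)) = 3*(q*(-½)) = 3*(-q/2) = -3*q/2)
1/(G + (151*N(-6/(-11), g(0)) - 5)) = 1/(49631 + (151*(-(-9)/(-11)) - 5)) = 1/(49631 + (151*(-(-9)*(-1)/11) - 5)) = 1/(49631 + (151*(-3/2*6/11) - 5)) = 1/(49631 + (151*(-9/11) - 5)) = 1/(49631 + (-1359/11 - 5)) = 1/(49631 - 1414/11) = 1/(544527/11) = 11/544527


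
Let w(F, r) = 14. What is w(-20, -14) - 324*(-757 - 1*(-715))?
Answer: 13622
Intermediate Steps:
w(-20, -14) - 324*(-757 - 1*(-715)) = 14 - 324*(-757 - 1*(-715)) = 14 - 324*(-757 + 715) = 14 - 324*(-42) = 14 + 13608 = 13622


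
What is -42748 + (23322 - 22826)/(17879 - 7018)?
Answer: -464285532/10861 ≈ -42748.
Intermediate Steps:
-42748 + (23322 - 22826)/(17879 - 7018) = -42748 + 496/10861 = -464285532/10861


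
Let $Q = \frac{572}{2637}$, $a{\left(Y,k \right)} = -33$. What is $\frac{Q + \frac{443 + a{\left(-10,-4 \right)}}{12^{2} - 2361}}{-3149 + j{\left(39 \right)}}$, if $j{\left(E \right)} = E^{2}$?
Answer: $- \frac{31159}{1586276802} \approx -1.9643 \cdot 10^{-5}$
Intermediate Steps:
$Q = \frac{572}{2637}$ ($Q = 572 \cdot \frac{1}{2637} = \frac{572}{2637} \approx 0.21691$)
$\frac{Q + \frac{443 + a{\left(-10,-4 \right)}}{12^{2} - 2361}}{-3149 + j{\left(39 \right)}} = \frac{\frac{572}{2637} + \frac{443 - 33}{12^{2} - 2361}}{-3149 + 39^{2}} = \frac{\frac{572}{2637} + \frac{410}{144 - 2361}}{-3149 + 1521} = \frac{\frac{572}{2637} + \frac{410}{-2217}}{-1628} = \left(\frac{572}{2637} + 410 \left(- \frac{1}{2217}\right)\right) \left(- \frac{1}{1628}\right) = \left(\frac{572}{2637} - \frac{410}{2217}\right) \left(- \frac{1}{1628}\right) = \frac{62318}{1948743} \left(- \frac{1}{1628}\right) = - \frac{31159}{1586276802}$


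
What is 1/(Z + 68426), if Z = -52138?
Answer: 1/16288 ≈ 6.1395e-5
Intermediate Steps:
1/(Z + 68426) = 1/(-52138 + 68426) = 1/16288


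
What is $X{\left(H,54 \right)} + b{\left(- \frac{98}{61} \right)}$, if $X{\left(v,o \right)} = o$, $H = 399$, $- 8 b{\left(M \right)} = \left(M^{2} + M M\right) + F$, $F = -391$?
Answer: $\frac{3043175}{29768} \approx 102.23$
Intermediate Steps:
$b{\left(M \right)} = \frac{391}{8} - \frac{M^{2}}{4}$ ($b{\left(M \right)} = - \frac{\left(M^{2} + M M\right) - 391}{8} = - \frac{\left(M^{2} + M^{2}\right) - 391}{8} = - \frac{2 M^{2} - 391}{8} = - \frac{-391 + 2 M^{2}}{8} = \frac{391}{8} - \frac{M^{2}}{4}$)
$X{\left(H,54 \right)} + b{\left(- \frac{98}{61} \right)} = 54 + \left(\frac{391}{8} - \frac{\left(- \frac{98}{61}\right)^{2}}{4}\right) = 54 + \left(\frac{391}{8} - \frac{2401}{3721}\right) = 54 + \frac{1435703}{29768} = \frac{3043175}{29768}$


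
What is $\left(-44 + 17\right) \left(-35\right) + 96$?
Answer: $1041$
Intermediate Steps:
$\left(-44 + 17\right) \left(-35\right) + 96 = \left(-27\right) \left(-35\right) + 96 = 945 + 96 = 1041$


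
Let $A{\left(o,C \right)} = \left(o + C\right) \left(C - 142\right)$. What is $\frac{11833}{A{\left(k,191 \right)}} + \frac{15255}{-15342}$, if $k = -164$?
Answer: $\frac{53786507}{6765822} \approx 7.9497$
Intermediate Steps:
$A{\left(o,C \right)} = \left(-142 + C\right) \left(C + o\right)$ ($A{\left(o,C \right)} = \left(C + o\right) \left(-142 + C\right) = \left(-142 + C\right) \left(C + o\right)$)
$\frac{11833}{A{\left(k,191 \right)}} + \frac{15255}{-15342} = \frac{11833}{191^{2} - 27122 - -23288 + 191 \left(-164\right)} + \frac{15255}{-15342} = \frac{11833}{36481 - 27122 + 23288 - 31324} + 15255 \left(- \frac{1}{15342}\right) = \frac{11833}{1323} - \frac{5085}{5114} = \frac{53786507}{6765822}$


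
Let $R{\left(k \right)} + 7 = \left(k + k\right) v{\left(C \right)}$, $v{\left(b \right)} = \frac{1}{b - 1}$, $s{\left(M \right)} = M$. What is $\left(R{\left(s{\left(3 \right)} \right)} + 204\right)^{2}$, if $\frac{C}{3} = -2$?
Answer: $\frac{1885129}{49} \approx 38472.0$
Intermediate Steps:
$C = -6$ ($C = 3 \left(-2\right) = -6$)
$v{\left(b \right)} = \frac{1}{-1 + b}$
$R{\left(k \right)} = -7 - \frac{2 k}{7}$ ($R{\left(k \right)} = -7 + \frac{k + k}{-1 - 6} = -7 + \frac{2 k}{-7} = -7 + 2 k \left(- \frac{1}{7}\right) = -7 - \frac{2 k}{7}$)
$\left(R{\left(s{\left(3 \right)} \right)} + 204\right)^{2} = \left(\left(-7 - \frac{6}{7}\right) + 204\right)^{2} = \left(- \frac{55}{7} + 204\right)^{2} = \left(\frac{1373}{7}\right)^{2} = \frac{1885129}{49}$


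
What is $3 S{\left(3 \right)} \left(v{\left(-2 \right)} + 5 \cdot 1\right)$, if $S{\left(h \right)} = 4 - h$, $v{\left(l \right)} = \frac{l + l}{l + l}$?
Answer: $18$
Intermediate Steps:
$v{\left(l \right)} = 1$ ($v{\left(l \right)} = \frac{2 l}{2 l} = 2 l \frac{1}{2 l} = 1$)
$3 S{\left(3 \right)} \left(v{\left(-2 \right)} + 5 \cdot 1\right) = 3 \left(4 - 3\right) \left(1 + 5 \cdot 1\right) = 3 \left(4 - 3\right) \left(1 + 5\right) = 3 \cdot 1 \cdot 6 = 3 \cdot 6 = 18$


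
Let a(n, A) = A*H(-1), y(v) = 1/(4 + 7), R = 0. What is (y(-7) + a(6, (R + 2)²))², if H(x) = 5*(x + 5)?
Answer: 776161/121 ≈ 6414.6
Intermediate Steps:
y(v) = 1/11
H(x) = 25 + 5*x (H(x) = 5*(5 + x) = 25 + 5*x)
a(n, A) = 20*A (a(n, A) = A*(25 + 5*(-1)) = A*(25 - 5) = A*20 = 20*A)
(y(-7) + a(6, (R + 2)²))² = (1/11 + 20*(0 + 2)²)² = (1/11 + 20*2²)² = (1/11 + 20*4)² = (1/11 + 80)² = (881/11)² = 776161/121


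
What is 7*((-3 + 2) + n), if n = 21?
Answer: 140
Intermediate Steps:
7*((-3 + 2) + n) = 7*((-3 + 2) + 21) = 7*(-1 + 21) = 7*20 = 140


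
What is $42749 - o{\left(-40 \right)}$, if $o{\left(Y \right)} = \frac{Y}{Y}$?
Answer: $42748$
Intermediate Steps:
$o{\left(Y \right)} = 1$
$42749 - o{\left(-40 \right)} = 42749 - 1 = 42748$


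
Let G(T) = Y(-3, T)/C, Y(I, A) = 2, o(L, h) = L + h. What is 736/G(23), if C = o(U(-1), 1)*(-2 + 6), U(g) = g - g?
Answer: 1472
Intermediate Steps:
U(g) = 0
C = 4 (C = (0 + 1)*(-2 + 6) = 1*4 = 4)
G(T) = ½ (G(T) = 2/4 = 2*(¼) = ½)
736/G(23) = 736/(½) = 736*2 = 1472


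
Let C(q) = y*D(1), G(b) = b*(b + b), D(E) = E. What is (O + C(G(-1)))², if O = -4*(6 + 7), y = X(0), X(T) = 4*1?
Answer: 2304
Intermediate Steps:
X(T) = 4
y = 4
G(b) = 2*b² (G(b) = b*(2*b) = 2*b²)
O = -52 (O = -4*13 = -52)
C(q) = 4 (C(q) = 4*1 = 4)
(O + C(G(-1)))² = (-52 + 4)² = (-48)² = 2304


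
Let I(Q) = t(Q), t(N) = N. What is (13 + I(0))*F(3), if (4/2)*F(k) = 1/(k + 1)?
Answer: 13/8 ≈ 1.6250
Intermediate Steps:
F(k) = 1/(2*(1 + k)) (F(k) = 1/(2*(k + 1)) = 1/(2*(1 + k)))
I(Q) = Q
(13 + I(0))*F(3) = (13 + 0)*(1/(2*(1 + 3))) = 13*((½)/4) = 13*((½)*(¼)) = 13*(⅛) = 13/8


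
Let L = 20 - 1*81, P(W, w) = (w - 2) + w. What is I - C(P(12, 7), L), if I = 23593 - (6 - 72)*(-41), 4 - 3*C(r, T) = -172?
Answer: 62485/3 ≈ 20828.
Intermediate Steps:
P(W, w) = -2 + 2*w (P(W, w) = (-2 + w) + w = -2 + 2*w)
L = -61 (L = 20 - 81 = -61)
C(r, T) = 176/3 (C(r, T) = 4/3 - ⅓*(-172) = 4/3 + 172/3 = 176/3)
I = 20887 (I = 23593 - (-66)*(-41) = 23593 - 1*2706 = 23593 - 2706 = 20887)
I - C(P(12, 7), L) = 20887 - 1*176/3 = 20887 - 176/3 = 62485/3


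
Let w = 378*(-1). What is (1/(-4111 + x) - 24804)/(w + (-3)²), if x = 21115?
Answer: 421767215/6274476 ≈ 67.219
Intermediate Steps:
w = -378
(1/(-4111 + x) - 24804)/(w + (-3)²) = (1/(-4111 + 21115) - 24804)/(-378 + (-3)²) = (1/17004 - 24804)/(-378 + 9) = (1/17004 - 24804)/(-369) = -421767215/17004*(-1/369) = 421767215/6274476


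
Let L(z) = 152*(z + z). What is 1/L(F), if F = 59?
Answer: 1/17936 ≈ 5.5754e-5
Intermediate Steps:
L(z) = 304*z (L(z) = 152*(2*z) = 304*z)
1/L(F) = 1/(304*59) = 1/17936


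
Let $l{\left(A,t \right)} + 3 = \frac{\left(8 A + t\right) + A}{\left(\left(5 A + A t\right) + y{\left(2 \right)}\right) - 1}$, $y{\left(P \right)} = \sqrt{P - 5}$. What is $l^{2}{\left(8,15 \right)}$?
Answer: $\frac{3 \left(- 16897 i + 260 \sqrt{3}\right)}{2 \left(- 4213 i + 53 \sqrt{3}\right)} \approx 6.0167 + 0.029238 i$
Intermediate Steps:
$y{\left(P \right)} = \sqrt{-5 + P}$
$l{\left(A,t \right)} = -3 + \frac{t + 9 A}{-1 + 5 A + i \sqrt{3} + A t}$ ($l{\left(A,t \right)} = -3 + \frac{\left(8 A + t\right) + A}{\left(\left(5 A + A t\right) + \sqrt{-5 + 2}\right) - 1} = -3 + \frac{\left(t + 8 A\right) + A}{\left(\left(5 A + A t\right) + \sqrt{-3}\right) - 1} = -3 + \frac{t + 9 A}{\left(\left(5 A + A t\right) + i \sqrt{3}\right) - 1} = -3 + \frac{t + 9 A}{\left(5 A + i \sqrt{3} + A t\right) - 1} = -3 + \frac{t + 9 A}{-1 + 5 A + i \sqrt{3} + A t}$)
$l^{2}{\left(8,15 \right)} = \left(\frac{3 + 15 - 48 - 3 i \sqrt{3} - 24 \cdot 15}{-1 + 5 \cdot 8 + i \sqrt{3} + 8 \cdot 15}\right)^{2} = \left(\frac{3 + 15 - 48 - 3 i \sqrt{3} - 360}{-1 + 40 + i \sqrt{3} + 120}\right)^{2} = \left(\frac{-390 - 3 i \sqrt{3}}{159 + i \sqrt{3}}\right)^{2} = \frac{\left(-390 - 3 i \sqrt{3}\right)^{2}}{\left(159 + i \sqrt{3}\right)^{2}}$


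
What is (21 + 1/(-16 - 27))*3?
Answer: 2706/43 ≈ 62.930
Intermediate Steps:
(21 + 1/(-16 - 27))*3 = (21 + 1/(-43))*3 = (21 - 1/43)*3 = (902/43)*3 = 2706/43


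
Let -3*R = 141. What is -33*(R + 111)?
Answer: -2112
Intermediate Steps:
R = -47 (R = -⅓*141 = -47)
-33*(R + 111) = -33*(-47 + 111) = -33*64 = -2112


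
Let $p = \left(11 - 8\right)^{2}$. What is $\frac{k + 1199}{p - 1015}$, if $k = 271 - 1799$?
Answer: $\frac{329}{1006} \approx 0.32704$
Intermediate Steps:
$k = -1528$ ($k = 271 - 1799 = -1528$)
$p = 9$ ($p = 3^{2} = 9$)
$\frac{k + 1199}{p - 1015} = \frac{-1528 + 1199}{9 - 1015} = - \frac{329}{-1006} = \left(-329\right) \left(- \frac{1}{1006}\right) = \frac{329}{1006}$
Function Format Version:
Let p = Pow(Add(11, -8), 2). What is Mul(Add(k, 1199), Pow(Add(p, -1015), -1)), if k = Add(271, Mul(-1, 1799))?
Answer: Rational(329, 1006) ≈ 0.32704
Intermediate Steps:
k = -1528 (k = Add(271, -1799) = -1528)
p = 9 (p = Pow(3, 2) = 9)
Mul(Add(k, 1199), Pow(Add(p, -1015), -1)) = Mul(Add(-1528, 1199), Pow(Add(9, -1015), -1)) = Mul(-329, Pow(-1006, -1)) = Mul(-329, Rational(-1, 1006)) = Rational(329, 1006)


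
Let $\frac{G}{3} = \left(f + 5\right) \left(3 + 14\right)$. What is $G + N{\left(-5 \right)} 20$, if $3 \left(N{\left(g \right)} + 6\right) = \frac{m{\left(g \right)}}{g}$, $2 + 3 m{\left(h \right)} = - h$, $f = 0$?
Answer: $\frac{401}{3} \approx 133.67$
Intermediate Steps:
$m{\left(h \right)} = - \frac{2}{3} - \frac{h}{3}$ ($m{\left(h \right)} = - \frac{2}{3} + \frac{\left(-1\right) h}{3} = - \frac{2}{3} - \frac{h}{3}$)
$N{\left(g \right)} = -6 + \frac{- \frac{2}{3} - \frac{g}{3}}{3 g}$ ($N{\left(g \right)} = -6 + \frac{\left(- \frac{2}{3} - \frac{g}{3}\right) \frac{1}{g}}{3} = -6 + \frac{\frac{1}{g} \left(- \frac{2}{3} - \frac{g}{3}\right)}{3} = -6 + \frac{- \frac{2}{3} - \frac{g}{3}}{3 g}$)
$G = 255$ ($G = 3 \left(0 + 5\right) \left(3 + 14\right) = 3 \cdot 5 \cdot 17 = 3 \cdot 85 = 255$)
$G + N{\left(-5 \right)} 20 = 255 + \frac{-2 - -275}{9 \left(-5\right)} 20 = 255 + \frac{1}{9} \left(- \frac{1}{5}\right) \left(-2 + 275\right) 20 = 255 + \frac{1}{9} \left(- \frac{1}{5}\right) 273 \cdot 20 = 255 - \frac{364}{3} = \frac{401}{3}$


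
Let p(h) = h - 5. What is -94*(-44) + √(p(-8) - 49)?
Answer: 4136 + I*√62 ≈ 4136.0 + 7.874*I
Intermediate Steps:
p(h) = -5 + h
-94*(-44) + √(p(-8) - 49) = -94*(-44) + √((-5 - 8) - 49) = 4136 + √(-13 - 49) = 4136 + √(-62) = 4136 + I*√62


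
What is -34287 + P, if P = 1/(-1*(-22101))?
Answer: -757776986/22101 ≈ -34287.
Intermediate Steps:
P = 1/22101 ≈ 4.5247e-5
-34287 + P = -34287 + 1/22101 = -757776986/22101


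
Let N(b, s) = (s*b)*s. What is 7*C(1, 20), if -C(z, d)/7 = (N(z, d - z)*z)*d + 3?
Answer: -353927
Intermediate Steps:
N(b, s) = b*s² (N(b, s) = (b*s)*s = b*s²)
C(z, d) = -21 - 7*d*z²*(d - z)² (C(z, d) = -7*(((z*(d - z)²)*z)*d + 3) = -7*((z²*(d - z)²)*d + 3) = -7*(d*z²*(d - z)² + 3) = -7*(3 + d*z²*(d - z)²) = -21 - 7*d*z²*(d - z)²)
7*C(1, 20) = 7*(-21 - 7*20*1²*(20 - 1*1)²) = 7*(-21 - 7*20*1*(20 - 1)²) = 7*(-21 - 7*20*1*19²) = 7*(-21 - 7*20*1*361) = 7*(-21 - 50540) = 7*(-50561) = -353927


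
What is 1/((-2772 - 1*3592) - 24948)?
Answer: -1/31312 ≈ -3.1937e-5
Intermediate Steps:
1/((-2772 - 1*3592) - 24948) = 1/((-2772 - 3592) - 24948) = 1/(-6364 - 24948) = 1/(-31312) = -1/31312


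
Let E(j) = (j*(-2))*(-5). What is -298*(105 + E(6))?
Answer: -49170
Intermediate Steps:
E(j) = 10*j (E(j) = -2*j*(-5) = 10*j)
-298*(105 + E(6)) = -298*(105 + 10*6) = -298*(105 + 60) = -298*165 = -49170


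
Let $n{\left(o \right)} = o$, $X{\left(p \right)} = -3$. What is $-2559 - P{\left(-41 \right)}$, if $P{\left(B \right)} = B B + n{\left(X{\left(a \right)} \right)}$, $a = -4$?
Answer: $-4237$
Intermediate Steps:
$P{\left(B \right)} = -3 + B^{2}$ ($P{\left(B \right)} = B B - 3 = B^{2} - 3 = -3 + B^{2}$)
$-2559 - P{\left(-41 \right)} = -2559 - \left(-3 + \left(-41\right)^{2}\right) = -2559 - \left(-3 + 1681\right) = -2559 - 1678 = -4237$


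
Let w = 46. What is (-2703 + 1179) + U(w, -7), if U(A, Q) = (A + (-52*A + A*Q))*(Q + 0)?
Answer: 17152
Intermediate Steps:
U(A, Q) = Q*(-51*A + A*Q) (U(A, Q) = (-51*A + A*Q)*Q = Q*(-51*A + A*Q))
(-2703 + 1179) + U(w, -7) = (-2703 + 1179) + 46*(-7)*(-51 - 7) = -1524 + 46*(-7)*(-58) = -1524 + 18676 = 17152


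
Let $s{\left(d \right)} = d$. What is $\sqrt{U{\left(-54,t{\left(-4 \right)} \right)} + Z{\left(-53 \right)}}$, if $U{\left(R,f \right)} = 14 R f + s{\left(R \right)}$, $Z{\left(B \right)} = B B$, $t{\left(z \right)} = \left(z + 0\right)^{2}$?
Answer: $i \sqrt{9341} \approx 96.649 i$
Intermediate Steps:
$t{\left(z \right)} = z^{2}$
$Z{\left(B \right)} = B^{2}$
$U{\left(R,f \right)} = R + 14 R f$ ($U{\left(R,f \right)} = 14 R f + R = R + 14 R f$)
$\sqrt{U{\left(-54,t{\left(-4 \right)} \right)} + Z{\left(-53 \right)}} = \sqrt{- 54 \left(1 + 14 \left(-4\right)^{2}\right) + \left(-53\right)^{2}} = \sqrt{- 54 \left(1 + 14 \cdot 16\right) + 2809} = \sqrt{- 54 \left(1 + 224\right) + 2809} = \sqrt{\left(-54\right) 225 + 2809} = \sqrt{-12150 + 2809} = \sqrt{-9341} = i \sqrt{9341}$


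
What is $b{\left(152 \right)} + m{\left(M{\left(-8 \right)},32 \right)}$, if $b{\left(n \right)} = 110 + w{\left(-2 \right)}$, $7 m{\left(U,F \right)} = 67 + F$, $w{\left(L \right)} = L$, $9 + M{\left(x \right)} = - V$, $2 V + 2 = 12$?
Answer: $\frac{855}{7} \approx 122.14$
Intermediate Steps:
$V = 5$ ($V = -1 + \frac{1}{2} \cdot 12 = -1 + 6 = 5$)
$M{\left(x \right)} = -14$ ($M{\left(x \right)} = -9 - 5 = -14$)
$m{\left(U,F \right)} = \frac{67}{7} + \frac{F}{7}$ ($m{\left(U,F \right)} = \frac{67 + F}{7} = \frac{67}{7} + \frac{F}{7}$)
$b{\left(n \right)} = 108$ ($b{\left(n \right)} = 110 - 2 = 108$)
$b{\left(152 \right)} + m{\left(M{\left(-8 \right)},32 \right)} = 108 + \left(\frac{67}{7} + \frac{1}{7} \cdot 32\right) = 108 + \left(\frac{67}{7} + \frac{32}{7}\right) = 108 + \frac{99}{7} = \frac{855}{7}$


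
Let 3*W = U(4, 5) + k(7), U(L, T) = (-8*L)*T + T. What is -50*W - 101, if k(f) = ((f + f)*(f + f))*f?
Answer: -61153/3 ≈ -20384.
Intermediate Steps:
U(L, T) = T - 8*L*T (U(L, T) = -8*L*T + T = T - 8*L*T)
k(f) = 4*f**3 (k(f) = ((2*f)*(2*f))*f = (4*f**2)*f = 4*f**3)
W = 1217/3 (W = (5*(1 - 8*4) + 4*7**3)/3 = (5*(1 - 32) + 4*343)/3 = (5*(-31) + 1372)/3 = (-155 + 1372)/3 = (1/3)*1217 = 1217/3 ≈ 405.67)
-50*W - 101 = -50*1217/3 - 101 = -60850/3 - 101 = -61153/3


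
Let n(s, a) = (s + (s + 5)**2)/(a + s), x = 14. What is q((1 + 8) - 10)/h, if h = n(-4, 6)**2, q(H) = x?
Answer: 56/9 ≈ 6.2222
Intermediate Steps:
q(H) = 14
n(s, a) = (s + (5 + s)**2)/(a + s)
h = 9/4 (h = ((-4 + (5 - 4)**2)/(6 - 4))**2 = ((-4 + 1**2)/2)**2 = ((-4 + 1)/2)**2 = ((1/2)*(-3))**2 = (-3/2)**2 = 9/4 ≈ 2.2500)
q((1 + 8) - 10)/h = 14/(9/4) = 14*(4/9) = 56/9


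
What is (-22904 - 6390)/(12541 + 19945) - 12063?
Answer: -195953956/16243 ≈ -12064.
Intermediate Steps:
(-22904 - 6390)/(12541 + 19945) - 12063 = -29294/32486 - 12063 = -29294*1/32486 - 12063 = -14647/16243 - 12063 = -195953956/16243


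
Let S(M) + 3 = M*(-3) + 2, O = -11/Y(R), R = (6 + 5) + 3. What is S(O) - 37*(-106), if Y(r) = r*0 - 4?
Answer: 15651/4 ≈ 3912.8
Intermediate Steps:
R = 14 (R = 11 + 3 = 14)
Y(r) = -4 (Y(r) = 0 - 4 = -4)
O = 11/4 (O = -11/(-4) = -11*(-¼) = 11/4 ≈ 2.7500)
S(M) = -1 - 3*M (S(M) = -3 + (M*(-3) + 2) = -3 + (-3*M + 2) = -3 + (2 - 3*M) = -1 - 3*M)
S(O) - 37*(-106) = (-1 - 3*11/4) - 37*(-106) = (-1 - 33/4) + 3922 = -37/4 + 3922 = 15651/4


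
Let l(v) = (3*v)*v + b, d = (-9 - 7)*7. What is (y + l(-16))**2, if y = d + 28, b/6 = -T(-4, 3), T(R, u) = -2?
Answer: 484416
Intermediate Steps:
b = 12 (b = 6*(-1*(-2)) = 6*2 = 12)
d = -112 (d = -16*7 = -112)
y = -84 (y = -112 + 28 = -84)
l(v) = 12 + 3*v**2 (l(v) = (3*v)*v + 12 = 3*v**2 + 12 = 12 + 3*v**2)
(y + l(-16))**2 = (-84 + (12 + 3*(-16)**2))**2 = (-84 + (12 + 3*256))**2 = (-84 + (12 + 768))**2 = (-84 + 780)**2 = 696**2 = 484416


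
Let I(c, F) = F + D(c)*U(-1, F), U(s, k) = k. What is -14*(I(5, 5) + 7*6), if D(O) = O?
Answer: -1008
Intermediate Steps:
I(c, F) = F + F*c (I(c, F) = F + c*F = F + F*c)
-14*(I(5, 5) + 7*6) = -14*(5*(1 + 5) + 7*6) = -14*(5*6 + 42) = -14*(30 + 42) = -14*72 = -1008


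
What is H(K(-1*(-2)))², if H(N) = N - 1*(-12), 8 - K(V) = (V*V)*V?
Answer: 144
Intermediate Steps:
K(V) = 8 - V³ (K(V) = 8 - V*V*V = 8 - V²*V = 8 - V³)
H(N) = 12 + N (H(N) = N + 12 = 12 + N)
H(K(-1*(-2)))² = (12 + (8 - (-1*(-2))³))² = (12 + (8 - 1*2³))² = (12 + (8 - 1*8))² = (12 + (8 - 8))² = (12 + 0)² = 12² = 144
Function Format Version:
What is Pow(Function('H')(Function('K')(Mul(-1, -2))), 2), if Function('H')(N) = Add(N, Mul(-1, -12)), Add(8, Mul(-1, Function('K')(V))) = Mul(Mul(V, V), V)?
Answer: 144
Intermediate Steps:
Function('K')(V) = Add(8, Mul(-1, Pow(V, 3))) (Function('K')(V) = Add(8, Mul(-1, Mul(Mul(V, V), V))) = Add(8, Mul(-1, Mul(Pow(V, 2), V))) = Add(8, Mul(-1, Pow(V, 3))))
Function('H')(N) = Add(12, N) (Function('H')(N) = Add(N, 12) = Add(12, N))
Pow(Function('H')(Function('K')(Mul(-1, -2))), 2) = Pow(Add(12, Add(8, Mul(-1, Pow(Mul(-1, -2), 3)))), 2) = Pow(Add(12, Add(8, Mul(-1, Pow(2, 3)))), 2) = Pow(Add(12, Add(8, Mul(-1, 8))), 2) = Pow(Add(12, Add(8, -8)), 2) = Pow(Add(12, 0), 2) = Pow(12, 2) = 144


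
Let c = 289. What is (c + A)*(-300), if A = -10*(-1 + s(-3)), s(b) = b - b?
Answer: -89700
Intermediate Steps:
s(b) = 0
A = 10 (A = -10*(-1 + 0) = -10*(-1) = 10)
(c + A)*(-300) = (289 + 10)*(-300) = 299*(-300) = -89700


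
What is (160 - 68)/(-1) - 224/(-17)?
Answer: -1340/17 ≈ -78.823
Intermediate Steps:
(160 - 68)/(-1) - 224/(-17) = 92*(-1) - 224*(-1/17) = -92 + 224/17 = -1340/17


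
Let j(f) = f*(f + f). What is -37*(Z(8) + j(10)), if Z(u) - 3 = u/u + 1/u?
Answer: -60421/8 ≈ -7552.6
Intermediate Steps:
Z(u) = 4 + 1/u (Z(u) = 3 + (u/u + 1/u) = 3 + (1 + 1/u) = 4 + 1/u)
j(f) = 2*f² (j(f) = f*(2*f) = 2*f²)
-37*(Z(8) + j(10)) = -37*((4 + 1/8) + 2*10²) = -37*((4 + ⅛) + 2*100) = -37*(33/8 + 200) = -37*1633/8 = -60421/8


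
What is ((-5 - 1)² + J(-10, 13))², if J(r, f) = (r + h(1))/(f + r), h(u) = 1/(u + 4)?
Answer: 241081/225 ≈ 1071.5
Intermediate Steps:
h(u) = 1/(4 + u)
J(r, f) = (⅕ + r)/(f + r) (J(r, f) = (r + 1/(4 + 1))/(f + r) = (r + 1/5)/(f + r) = (r + ⅕)/(f + r) = (⅕ + r)/(f + r))
((-5 - 1)² + J(-10, 13))² = ((-5 - 1)² + (⅕ - 10)/(13 - 10))² = ((-6)² - 49/5/3)² = (36 + (⅓)*(-49/5))² = (36 - 49/15)² = (491/15)² = 241081/225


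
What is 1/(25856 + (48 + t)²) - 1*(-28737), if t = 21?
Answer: 879840730/30617 ≈ 28737.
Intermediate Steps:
1/(25856 + (48 + t)²) - 1*(-28737) = 1/(25856 + (48 + 21)²) - 1*(-28737) = 1/(25856 + 69²) + 28737 = 1/(25856 + 4761) + 28737 = 1/30617 + 28737 = 879840730/30617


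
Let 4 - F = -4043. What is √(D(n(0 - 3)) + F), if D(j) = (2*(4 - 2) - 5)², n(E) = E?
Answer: 4*√253 ≈ 63.624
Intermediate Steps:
F = 4047 (F = 4 - 1*(-4043) = 4 + 4043 = 4047)
D(j) = 1 (D(j) = (2*2 - 5)² = (4 - 5)² = (-1)² = 1)
√(D(n(0 - 3)) + F) = √(1 + 4047) = √4048 = 4*√253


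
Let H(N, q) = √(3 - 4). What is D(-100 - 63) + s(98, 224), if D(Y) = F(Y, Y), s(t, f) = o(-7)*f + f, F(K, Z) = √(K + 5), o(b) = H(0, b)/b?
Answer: 224 - 32*I + I*√158 ≈ 224.0 - 19.43*I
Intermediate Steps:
H(N, q) = I (H(N, q) = √(-1) = I)
o(b) = I/b
F(K, Z) = √(5 + K)
s(t, f) = f - I*f/7 (s(t, f) = (I/(-7))*f + f = (I*(-⅐))*f + f = (-I/7)*f + f = -I*f/7 + f = f - I*f/7)
D(Y) = √(5 + Y)
D(-100 - 63) + s(98, 224) = √(5 + (-100 - 63)) + (⅐)*224*(7 - I) = √(5 - 163) + (224 - 32*I) = √(-158) + (224 - 32*I) = I*√158 + (224 - 32*I) = 224 - 32*I + I*√158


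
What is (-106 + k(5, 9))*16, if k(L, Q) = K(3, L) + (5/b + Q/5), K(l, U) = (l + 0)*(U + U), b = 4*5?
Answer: -5916/5 ≈ -1183.2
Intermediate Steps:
b = 20
K(l, U) = 2*U*l (K(l, U) = l*(2*U) = 2*U*l)
k(L, Q) = 1/4 + 6*L + Q/5 (k(L, Q) = 2*L*3 + (5/20 + Q/5) = 6*L + (5*(1/20) + Q*(1/5)) = 6*L + (1/4 + Q/5) = 1/4 + 6*L + Q/5)
(-106 + k(5, 9))*16 = (-106 + (1/4 + 6*5 + (1/5)*9))*16 = (-106 + (1/4 + 30 + 9/5))*16 = (-106 + 641/20)*16 = -1479/20*16 = -5916/5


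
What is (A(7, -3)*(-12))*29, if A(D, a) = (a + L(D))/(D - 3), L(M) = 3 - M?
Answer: 609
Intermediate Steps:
A(D, a) = (3 + a - D)/(-3 + D) (A(D, a) = (a + (3 - D))/(D - 3) = (3 + a - D)/(-3 + D))
(A(7, -3)*(-12))*29 = (((3 - 3 - 1*7)/(-3 + 7))*(-12))*29 = (((3 - 3 - 7)/4)*(-12))*29 = (((1/4)*(-7))*(-12))*29 = -7/4*(-12)*29 = 21*29 = 609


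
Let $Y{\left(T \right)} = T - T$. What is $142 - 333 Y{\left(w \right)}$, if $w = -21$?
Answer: $142$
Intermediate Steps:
$Y{\left(T \right)} = 0$
$142 - 333 Y{\left(w \right)} = 142 - 0 = 142 + 0 = 142$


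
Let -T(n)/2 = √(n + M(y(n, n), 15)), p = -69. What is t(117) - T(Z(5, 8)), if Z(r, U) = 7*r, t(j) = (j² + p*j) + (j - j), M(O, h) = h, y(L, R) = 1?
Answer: 5616 + 10*√2 ≈ 5630.1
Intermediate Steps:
t(j) = j² - 69*j (t(j) = (j² - 69*j) + (j - j) = (j² - 69*j) + 0 = j² - 69*j)
T(n) = -2*√(15 + n) (T(n) = -2*√(n + 15) = -2*√(15 + n))
t(117) - T(Z(5, 8)) = 117*(-69 + 117) - (-2)*√(15 + 7*5) = 117*48 - (-2)*√(15 + 35) = 5616 - (-2)*√50 = 5616 - (-2)*5*√2 = 5616 - (-10)*√2 = 5616 + 10*√2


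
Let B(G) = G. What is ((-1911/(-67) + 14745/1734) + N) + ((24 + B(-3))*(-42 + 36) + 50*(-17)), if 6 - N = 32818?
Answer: -1307040225/38726 ≈ -33751.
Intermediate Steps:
N = -32812 (N = 6 - 1*32818 = 6 - 32818 = -32812)
((-1911/(-67) + 14745/1734) + N) + ((24 + B(-3))*(-42 + 36) + 50*(-17)) = ((-1911/(-67) + 14745/1734) - 32812) + ((24 - 3)*(-42 + 36) + 50*(-17)) = ((-1911*(-1/67) + 14745*(1/1734)) - 32812) + (21*(-6) - 850) = ((1911/67 + 4915/578) - 32812) + (-126 - 850) = (1433863/38726 - 32812) - 976 = -1269243649/38726 - 976 = -1307040225/38726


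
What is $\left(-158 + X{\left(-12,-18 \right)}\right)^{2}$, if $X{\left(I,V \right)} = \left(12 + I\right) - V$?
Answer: $19600$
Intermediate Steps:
$X{\left(I,V \right)} = 12 + I - V$
$\left(-158 + X{\left(-12,-18 \right)}\right)^{2} = \left(-158 - -18\right)^{2} = \left(-158 + \left(12 - 12 + 18\right)\right)^{2} = \left(-158 + 18\right)^{2} = \left(-140\right)^{2} = 19600$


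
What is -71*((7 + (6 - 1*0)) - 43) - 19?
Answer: 2111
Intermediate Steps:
-71*((7 + (6 - 1*0)) - 43) - 19 = -71*((7 + (6 + 0)) - 43) - 19 = -71*((7 + 6) - 43) - 19 = -71*(13 - 43) - 19 = -71*(-30) - 19 = 2130 - 19 = 2111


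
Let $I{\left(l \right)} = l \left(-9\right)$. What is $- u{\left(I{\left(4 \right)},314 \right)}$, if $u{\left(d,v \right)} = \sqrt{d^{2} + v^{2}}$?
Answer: $- 2 \sqrt{24973} \approx -316.06$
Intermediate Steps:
$I{\left(l \right)} = - 9 l$
$- u{\left(I{\left(4 \right)},314 \right)} = - \sqrt{\left(\left(-9\right) 4\right)^{2} + 314^{2}} = - \sqrt{\left(-36\right)^{2} + 98596} = - \sqrt{1296 + 98596} = - \sqrt{99892} = - 2 \sqrt{24973}$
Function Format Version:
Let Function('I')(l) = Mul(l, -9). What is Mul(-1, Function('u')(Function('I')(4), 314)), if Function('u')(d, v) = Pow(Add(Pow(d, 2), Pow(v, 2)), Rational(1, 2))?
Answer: Mul(-2, Pow(24973, Rational(1, 2))) ≈ -316.06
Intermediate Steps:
Function('I')(l) = Mul(-9, l)
Mul(-1, Function('u')(Function('I')(4), 314)) = Mul(-1, Pow(Add(Pow(Mul(-9, 4), 2), Pow(314, 2)), Rational(1, 2))) = Mul(-1, Pow(Add(Pow(-36, 2), 98596), Rational(1, 2))) = Mul(-1, Pow(Add(1296, 98596), Rational(1, 2))) = Mul(-1, Pow(99892, Rational(1, 2))) = Mul(-1, Mul(2, Pow(24973, Rational(1, 2)))) = Mul(-2, Pow(24973, Rational(1, 2)))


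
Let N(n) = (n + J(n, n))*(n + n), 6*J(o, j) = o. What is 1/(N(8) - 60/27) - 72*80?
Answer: -7626231/1324 ≈ -5760.0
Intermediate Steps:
J(o, j) = o/6
N(n) = 7*n²/3 (N(n) = (n + n/6)*(n + n) = (7*n/6)*(2*n) = 7*n²/3)
1/(N(8) - 60/27) - 72*80 = 1/((7/3)*8² - 60/27) - 72*80 = 1/((7/3)*64 - 60*1/27) - 5760 = 1/(448/3 - 20/9) - 5760 = 1/(1324/9) - 5760 = 9/1324 - 5760 = -7626231/1324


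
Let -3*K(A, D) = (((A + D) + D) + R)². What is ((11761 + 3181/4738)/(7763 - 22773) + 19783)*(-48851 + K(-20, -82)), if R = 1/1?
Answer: -42215630068042187/35558690 ≈ -1.1872e+9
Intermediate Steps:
R = 1
K(A, D) = -(1 + A + 2*D)²/3 (K(A, D) = -(((A + D) + D) + 1)²/3 = -((A + 2*D) + 1)²/3 = -(1 + A + 2*D)²/3)
((11761 + 3181/4738)/(7763 - 22773) + 19783)*(-48851 + K(-20, -82)) = ((11761 + 3181/4738)/(7763 - 22773) + 19783)*(-48851 - (1 - 20 + 2*(-82))²/3) = ((11761 + 3181*(1/4738))/(-15010) + 19783)*(-48851 - (1 - 20 - 164)²/3) = ((11761 + 3181/4738)*(-1/15010) + 19783)*(-48851 - ⅓*(-183)²) = ((55726799/4738)*(-1/15010) + 19783)*(-48851 - ⅓*33489) = (-55726799/71117380 + 19783)*(-48851 - 11163) = (1406859401741/71117380)*(-60014) = -42215630068042187/35558690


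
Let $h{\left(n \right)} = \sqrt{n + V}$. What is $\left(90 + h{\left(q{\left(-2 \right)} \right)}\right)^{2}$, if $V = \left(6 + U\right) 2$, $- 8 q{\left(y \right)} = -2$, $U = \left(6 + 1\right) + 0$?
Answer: $\frac{\left(180 + \sqrt{105}\right)^{2}}{4} \approx 9048.5$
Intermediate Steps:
$U = 7$ ($U = 7 + 0 = 7$)
$q{\left(y \right)} = \frac{1}{4}$ ($q{\left(y \right)} = \left(- \frac{1}{8}\right) \left(-2\right) = \frac{1}{4}$)
$V = 26$ ($V = \left(6 + 7\right) 2 = 13 \cdot 2 = 26$)
$h{\left(n \right)} = \sqrt{26 + n}$ ($h{\left(n \right)} = \sqrt{n + 26} = \sqrt{26 + n}$)
$\left(90 + h{\left(q{\left(-2 \right)} \right)}\right)^{2} = \left(90 + \sqrt{26 + \frac{1}{4}}\right)^{2} = \left(90 + \sqrt{\frac{105}{4}}\right)^{2} = \left(90 + \frac{\sqrt{105}}{2}\right)^{2}$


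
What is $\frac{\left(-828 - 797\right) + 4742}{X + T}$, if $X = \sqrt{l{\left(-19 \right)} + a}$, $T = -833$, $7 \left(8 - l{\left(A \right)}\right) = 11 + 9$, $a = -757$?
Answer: $- \frac{18175227}{4862486} - \frac{3117 i \sqrt{36841}}{4862486} \approx -3.7378 - 0.12304 i$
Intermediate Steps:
$l{\left(A \right)} = \frac{36}{7}$ ($l{\left(A \right)} = 8 - \frac{11 + 9}{7} = 8 - \frac{20}{7} = \frac{36}{7}$)
$X = \frac{i \sqrt{36841}}{7}$ ($X = \sqrt{\frac{36}{7} - 757} = \sqrt{- \frac{5263}{7}} = \frac{i \sqrt{36841}}{7} \approx 27.42 i$)
$\frac{\left(-828 - 797\right) + 4742}{X + T} = \frac{\left(-828 - 797\right) + 4742}{\frac{i \sqrt{36841}}{7} - 833} = \frac{\left(-828 - 797\right) + 4742}{-833 + \frac{i \sqrt{36841}}{7}} = \frac{-1625 + 4742}{-833 + \frac{i \sqrt{36841}}{7}} = \frac{3117}{-833 + \frac{i \sqrt{36841}}{7}}$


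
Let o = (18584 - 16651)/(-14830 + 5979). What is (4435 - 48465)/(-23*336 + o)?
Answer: 389709530/68402461 ≈ 5.6973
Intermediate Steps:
o = -1933/8851 (o = 1933/(-8851) = 1933*(-1/8851) = -1933/8851 ≈ -0.21839)
(4435 - 48465)/(-23*336 + o) = (4435 - 48465)/(-23*336 - 1933/8851) = -44030/(-7728 - 1933/8851) = -44030/(-68402461/8851) = -44030*(-8851/68402461) = 389709530/68402461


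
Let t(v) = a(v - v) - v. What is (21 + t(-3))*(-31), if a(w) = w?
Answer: -744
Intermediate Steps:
t(v) = -v (t(v) = (v - v) - v = 0 - v = -v)
(21 + t(-3))*(-31) = (21 - 1*(-3))*(-31) = (21 + 3)*(-31) = 24*(-31) = -744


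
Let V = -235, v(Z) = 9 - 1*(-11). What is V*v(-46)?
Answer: -4700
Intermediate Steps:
v(Z) = 20 (v(Z) = 9 + 11 = 20)
V*v(-46) = -235*20 = -4700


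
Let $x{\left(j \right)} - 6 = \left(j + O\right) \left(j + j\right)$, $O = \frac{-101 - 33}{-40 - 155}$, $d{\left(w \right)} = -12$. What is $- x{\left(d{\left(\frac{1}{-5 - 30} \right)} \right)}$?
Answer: $- \frac{18038}{65} \approx -277.51$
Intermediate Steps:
$O = \frac{134}{195}$ ($O = - \frac{134}{-195} = \left(-134\right) \left(- \frac{1}{195}\right) = \frac{134}{195} \approx 0.68718$)
$x{\left(j \right)} = 6 + 2 j \left(\frac{134}{195} + j\right)$ ($x{\left(j \right)} = 6 + \left(j + \frac{134}{195}\right) \left(j + j\right) = 6 + \left(\frac{134}{195} + j\right) 2 j = 6 + 2 j \left(\frac{134}{195} + j\right)$)
$- x{\left(d{\left(\frac{1}{-5 - 30} \right)} \right)} = - (6 + 2 \left(-12\right)^{2} + \frac{268}{195} \left(-12\right)) = - (6 + 2 \cdot 144 - \frac{1072}{65}) = - (6 + 288 - \frac{1072}{65}) = \left(-1\right) \frac{18038}{65} = - \frac{18038}{65}$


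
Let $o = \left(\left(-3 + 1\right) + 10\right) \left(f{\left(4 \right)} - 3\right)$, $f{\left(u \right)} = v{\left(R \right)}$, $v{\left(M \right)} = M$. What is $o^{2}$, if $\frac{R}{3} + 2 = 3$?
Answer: $0$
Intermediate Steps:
$R = 3$ ($R = -6 + 3 \cdot 3 = -6 + 9 = 3$)
$f{\left(u \right)} = 3$
$o = 0$ ($o = \left(\left(-3 + 1\right) + 10\right) \left(3 - 3\right) = \left(-2 + 10\right) 0 = 8 \cdot 0 = 0$)
$o^{2} = 0^{2} = 0$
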